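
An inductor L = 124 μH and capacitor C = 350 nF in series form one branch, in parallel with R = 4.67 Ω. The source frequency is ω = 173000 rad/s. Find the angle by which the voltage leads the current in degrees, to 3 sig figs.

43.4°

X_L = ωL = 21.5 Ω
X_C = 1/(ωC) = 16.5 Ω
Branch 1: Z₁ = R = 4.67 Ω
Branch 2 (series LC): Z₂ = j(X_L − X_C) = j4.94 Ω
Parallel: Z = Z₁Z₂/(Z₁+Z₂), |Z| = 3.39 Ω, ∠Z = 43.4°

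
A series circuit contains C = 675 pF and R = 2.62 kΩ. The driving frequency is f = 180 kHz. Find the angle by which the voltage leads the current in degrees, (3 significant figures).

-26.6°

ω = 2πf = 1.131e+06 rad/s
X_C = 1/(ωC) = 1310 Ω
Z = 2620 − j1310 Ω
|Z| = √(2620² + 1310²) = 2930 Ω
∠Z = arctan(-1310/2620) = -26.6°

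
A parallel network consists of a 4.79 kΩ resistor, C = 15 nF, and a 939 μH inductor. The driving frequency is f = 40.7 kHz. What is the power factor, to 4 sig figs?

0.5363

ω = 2πf = 255700 rad/s
X_L = ωL = 240.1 Ω
X_C = 1/(ωC) = 260.7 Ω
Parallel: admittances add. Y = 1/R + 1/(jωL) + jωC
Y = (0.0002088 − j0.0003286) S
|Y| = 0.0003893 S → |Z| = 1/|Y| = 2569 Ω, ∠Z = −∠Y = 57.57°
cos φ = cos(57.57°) = 0.5363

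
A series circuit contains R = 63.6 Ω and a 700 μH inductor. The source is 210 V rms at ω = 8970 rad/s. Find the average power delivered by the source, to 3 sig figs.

X_L = ωL = 6.28 Ω
Z = 63.6 + j6.28 Ω
|Z| = √(63.6² + 6.28²) = 63.9 Ω
∠Z = arctan(6.28/63.6) = 5.64°
I = V/|Z| = 3.29 A
P = VI cos φ = 210 × 3.29 × cos(5.64°) = 687 W

687 W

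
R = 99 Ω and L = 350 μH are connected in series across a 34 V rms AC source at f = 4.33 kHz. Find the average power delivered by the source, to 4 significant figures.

ω = 2πf = 27210 rad/s
X_L = ωL = 9.522 Ω
Z = 99.00 + j9.522 Ω
|Z| = √(99.00² + 9.522²) = 99.46 Ω
∠Z = arctan(9.522/99.00) = 5.494°
I = V/|Z| = 341.9 mA
P = VI cos φ = 34 × 0.3419 × cos(5.494°) = 11.57 W

11.57 W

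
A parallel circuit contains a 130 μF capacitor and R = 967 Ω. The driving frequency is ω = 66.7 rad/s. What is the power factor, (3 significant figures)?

X_C = 1/(ωC) = 115 Ω
Parallel: admittances add. Y = 1/R + jωC
Y = (0.00103 + j0.00867) S
|Y| = 0.00873 S → |Z| = 1/|Y| = 115 Ω, ∠Z = −∠Y = -83.2°
cos φ = cos(-83.2°) = 0.118

0.118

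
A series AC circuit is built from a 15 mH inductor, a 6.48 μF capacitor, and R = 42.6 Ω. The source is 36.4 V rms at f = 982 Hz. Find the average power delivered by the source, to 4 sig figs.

ω = 2πf = 6170 rad/s
X_L = ωL = 92.55 Ω
X_C = 1/(ωC) = 25.01 Ω
Net reactance X = X_L − X_C = 67.54 Ω
Z = 42.60 + j67.54 Ω
|Z| = √(42.60² + 67.54²) = 79.85 Ω
∠Z = arctan(67.54/42.60) = 57.76°
I = V/|Z| = 455.8 mA
P = VI cos φ = 36.4 × 0.4558 × cos(57.76°) = 8.852 W

8.852 W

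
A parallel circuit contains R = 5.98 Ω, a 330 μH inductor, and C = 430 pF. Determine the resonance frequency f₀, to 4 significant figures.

422.5 kHz

ω₀ = 1/√(LC) = 1/√(0.00033 × 4.3e-10) = 2.655e+06 rad/s
f₀ = ω₀/(2π) = 422.5 kHz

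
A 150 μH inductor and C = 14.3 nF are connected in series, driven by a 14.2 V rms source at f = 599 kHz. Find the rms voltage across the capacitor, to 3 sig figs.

ω = 2πf = 3.764e+06 rad/s
X_L = ωL = 565 Ω
X_C = 1/(ωC) = 18.6 Ω
Net reactance X = X_L − X_C = 546 Ω
Z = j546 Ω
|Z| = √(0² + 546²) = 546 Ω
I = V/|Z| = 26.0 mA
V_C = I·|Z_C| = 0.0260 × 18.6 = 0.483 V

0.483 V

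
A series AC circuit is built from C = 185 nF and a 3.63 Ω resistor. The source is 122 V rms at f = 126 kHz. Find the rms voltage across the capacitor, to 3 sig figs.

ω = 2πf = 791700 rad/s
X_C = 1/(ωC) = 6.83 Ω
Z = 3.63 − j6.83 Ω
|Z| = √(3.63² + 6.83²) = 7.73 Ω
I = V/|Z| = 15.8 A
V_C = I·|Z_C| = 15.8 × 6.83 = 108 V

108 V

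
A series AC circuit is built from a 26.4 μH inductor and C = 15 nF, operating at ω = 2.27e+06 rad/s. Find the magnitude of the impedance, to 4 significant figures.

30.56 Ω

X_L = ωL = 59.93 Ω
X_C = 1/(ωC) = 29.37 Ω
Net reactance X = X_L − X_C = 30.56 Ω
Z = j30.56 Ω
|Z| = √(0² + 30.56²) = 30.56 Ω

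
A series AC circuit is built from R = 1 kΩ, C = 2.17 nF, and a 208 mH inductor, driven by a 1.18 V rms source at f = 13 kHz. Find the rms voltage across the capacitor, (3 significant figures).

0.584 V

ω = 2πf = 81680 rad/s
X_L = ωL = 17000 Ω
X_C = 1/(ωC) = 5640 Ω
Net reactance X = X_L − X_C = 11300 Ω
Z = 1000 + j11300 Ω
|Z| = √(1000² + 11300²) = 11400 Ω
I = V/|Z| = 104 μA
V_C = I·|Z_C| = 0.000104 × 5640 = 0.584 V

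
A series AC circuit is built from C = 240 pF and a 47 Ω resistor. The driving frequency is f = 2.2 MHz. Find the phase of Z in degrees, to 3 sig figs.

-81.1°

ω = 2πf = 1.382e+07 rad/s
X_C = 1/(ωC) = 301 Ω
Z = 47.0 − j301 Ω
|Z| = √(47.0² + 301²) = 305 Ω
∠Z = arctan(-301/47.0) = -81.1°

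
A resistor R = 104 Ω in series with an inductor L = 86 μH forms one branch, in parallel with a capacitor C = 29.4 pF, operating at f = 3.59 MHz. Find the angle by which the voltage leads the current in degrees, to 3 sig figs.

ω = 2πf = 2.256e+07 rad/s
X_L = ωL = 1940 Ω
X_C = 1/(ωC) = 1510 Ω
Branch 1 (R+jX_L): Z₁ = 104 + j1940 Ω, |Z₁| = 1940 Ω
Branch 2 (−jX_C): Z₂ = −j1510 Ω
Parallel: Z = Z₁Z₂/(Z₁+Z₂), |Z| = 6590 Ω, ∠Z = -79.5°

-79.5°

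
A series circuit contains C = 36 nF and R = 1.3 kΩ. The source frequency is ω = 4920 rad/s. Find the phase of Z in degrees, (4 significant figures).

X_C = 1/(ωC) = 5646 Ω
Z = 1300 − j5646 Ω
|Z| = √(1300² + 5646²) = 5794 Ω
∠Z = arctan(-5646/1300) = -77.03°

-77.03°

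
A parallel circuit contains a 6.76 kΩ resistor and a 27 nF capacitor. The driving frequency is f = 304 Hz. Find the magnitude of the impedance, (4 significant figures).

ω = 2πf = 1910 rad/s
X_C = 1/(ωC) = 19390 Ω
Parallel: admittances add. Y = 1/R + jωC
Y = (0.0001479 + j5.157e-05) S
|Y| = 0.0001567 S → |Z| = 1/|Y| = 6383 Ω, ∠Z = −∠Y = -19.22°

6383 Ω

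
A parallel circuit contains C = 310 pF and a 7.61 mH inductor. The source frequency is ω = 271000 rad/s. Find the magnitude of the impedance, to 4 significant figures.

X_L = ωL = 2062 Ω
X_C = 1/(ωC) = 11900 Ω
Parallel: admittances add. Y = 1/(jωL) + jωC
Y = (0 − j0.0004009) S
|Y| = 0.0004009 S → |Z| = 1/|Y| = 2494 Ω, ∠Z = −∠Y = 90.00°

2494 Ω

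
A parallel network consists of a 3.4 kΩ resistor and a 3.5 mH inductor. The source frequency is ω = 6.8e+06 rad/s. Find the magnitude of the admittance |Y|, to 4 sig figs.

297.1 μS

X_L = ωL = 23800 Ω
Parallel: admittances add. Y = 1/R + 1/(jωL)
Y = (0.0002941 − j4.202e-05) S
|Y| = 0.0002971 S → |Z| = 1/|Y| = 3366 Ω, ∠Z = −∠Y = 8.130°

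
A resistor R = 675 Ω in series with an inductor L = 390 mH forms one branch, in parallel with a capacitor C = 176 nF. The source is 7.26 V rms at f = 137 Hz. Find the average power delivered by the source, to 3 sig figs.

62.6 mW

ω = 2πf = 860.8 rad/s
X_L = ωL = 336 Ω
X_C = 1/(ωC) = 6600 Ω
Branch 1 (R+jX_L): Z₁ = 675 + j336 Ω, |Z₁| = 754 Ω
Branch 2 (−jX_C): Z₂ = −j6600 Ω
Parallel: Z = Z₁Z₂/(Z₁+Z₂), |Z| = 790 Ω, ∠Z = 20.3°
I = V/|Z| = 9.19 mA
P = VI cos φ = 7.26 × 0.00919 × cos(20.3°) = 62.6 mW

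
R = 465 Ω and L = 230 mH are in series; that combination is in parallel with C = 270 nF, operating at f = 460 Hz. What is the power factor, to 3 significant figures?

0.951

ω = 2πf = 2890 rad/s
X_L = ωL = 665 Ω
X_C = 1/(ωC) = 1280 Ω
Branch 1 (R+jX_L): Z₁ = 465 + j665 Ω, |Z₁| = 811 Ω
Branch 2 (−jX_C): Z₂ = −j1280 Ω
Parallel: Z = Z₁Z₂/(Z₁+Z₂), |Z| = 1350 Ω, ∠Z = 18.0°
cos φ = cos(18.0°) = 0.951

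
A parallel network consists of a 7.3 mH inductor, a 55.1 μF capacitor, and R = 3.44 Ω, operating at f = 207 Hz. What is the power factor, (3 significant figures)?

ω = 2πf = 1301 rad/s
X_L = ωL = 9.49 Ω
X_C = 1/(ωC) = 14.0 Ω
Parallel: admittances add. Y = 1/R + 1/(jωL) + jωC
Y = (0.291 − j0.0337) S
|Y| = 0.293 S → |Z| = 1/|Y| = 3.42 Ω, ∠Z = −∠Y = 6.60°
cos φ = cos(6.60°) = 0.993

0.993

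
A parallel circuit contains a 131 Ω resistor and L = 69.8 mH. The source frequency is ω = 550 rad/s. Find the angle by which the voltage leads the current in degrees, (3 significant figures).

73.7°

X_L = ωL = 38.4 Ω
Parallel: admittances add. Y = 1/R + 1/(jωL)
Y = (0.00763 − j0.0260) S
|Y| = 0.0271 S → |Z| = 1/|Y| = 36.8 Ω, ∠Z = −∠Y = 73.7°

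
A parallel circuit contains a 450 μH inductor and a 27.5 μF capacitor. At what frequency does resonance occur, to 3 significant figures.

ω₀ = 1/√(LC) = 1/√(0.00045 × 2.75e-05) = 8989 rad/s
f₀ = ω₀/(2π) = 1.43 kHz

1.43 kHz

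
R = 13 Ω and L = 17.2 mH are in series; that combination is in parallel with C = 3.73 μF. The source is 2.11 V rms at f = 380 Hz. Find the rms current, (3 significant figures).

31.6 mA

ω = 2πf = 2388 rad/s
X_L = ωL = 41.1 Ω
X_C = 1/(ωC) = 112 Ω
Branch 1 (R+jX_L): Z₁ = 13.0 + j41.1 Ω, |Z₁| = 43.1 Ω
Branch 2 (−jX_C): Z₂ = −j112 Ω
Parallel: Z = Z₁Z₂/(Z₁+Z₂), |Z| = 66.8 Ω, ∠Z = 62.1°
I = V/|Z| = 2.11/66.8 = 31.6 mA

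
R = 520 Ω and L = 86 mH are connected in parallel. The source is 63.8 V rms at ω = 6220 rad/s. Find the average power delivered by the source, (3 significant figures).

X_L = ωL = 535 Ω
Parallel: admittances add. Y = 1/R + 1/(jωL)
Y = (0.00192 − j0.00187) S
|Y| = 0.00268 S → |Z| = 1/|Y| = 373 Ω, ∠Z = −∠Y = 44.2°
I = V/|Z| = 171 mA
P = VI cos φ = 63.8 × 0.171 × cos(44.2°) = 7.83 W

7.83 W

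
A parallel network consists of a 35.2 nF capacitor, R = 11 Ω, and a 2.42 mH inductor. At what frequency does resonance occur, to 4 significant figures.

ω₀ = 1/√(LC) = 1/√(0.00242 × 3.52e-08) = 108300 rad/s
f₀ = ω₀/(2π) = 17.24 kHz

17.24 kHz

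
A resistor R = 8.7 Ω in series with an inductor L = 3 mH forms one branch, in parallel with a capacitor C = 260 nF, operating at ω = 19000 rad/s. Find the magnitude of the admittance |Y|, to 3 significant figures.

12.5 mS

X_L = ωL = 57.0 Ω
X_C = 1/(ωC) = 202 Ω
Branch 1 (R+jX_L): Z₁ = 8.70 + j57.0 Ω, |Z₁| = 57.7 Ω
Branch 2 (−jX_C): Z₂ = −j202 Ω
Parallel: Z = Z₁Z₂/(Z₁+Z₂), |Z| = 80.1 Ω, ∠Z = 77.9°
|Y| = 1/|Z| = 12.5 mS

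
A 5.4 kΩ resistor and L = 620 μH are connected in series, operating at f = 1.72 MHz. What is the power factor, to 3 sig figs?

ω = 2πf = 1.081e+07 rad/s
X_L = ωL = 6700 Ω
Z = 5400 + j6700 Ω
|Z| = √(5400² + 6700²) = 8610 Ω
∠Z = arctan(6700/5400) = 51.1°
cos φ = cos(51.1°) = 0.628

0.628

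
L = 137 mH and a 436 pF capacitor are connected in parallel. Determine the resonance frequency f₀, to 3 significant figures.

20.6 kHz

ω₀ = 1/√(LC) = 1/√(0.137 × 4.36e-10) = 129400 rad/s
f₀ = ω₀/(2π) = 20.6 kHz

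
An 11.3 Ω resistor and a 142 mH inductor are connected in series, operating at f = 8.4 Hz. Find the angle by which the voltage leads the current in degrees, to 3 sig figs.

ω = 2πf = 52.78 rad/s
X_L = ωL = 7.49 Ω
Z = 11.3 + j7.49 Ω
|Z| = √(11.3² + 7.49²) = 13.6 Ω
∠Z = arctan(7.49/11.3) = 33.6°

33.6°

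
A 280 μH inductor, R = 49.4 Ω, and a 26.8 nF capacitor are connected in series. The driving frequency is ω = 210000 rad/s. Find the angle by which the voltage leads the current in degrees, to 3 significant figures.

-67.4°

X_L = ωL = 58.8 Ω
X_C = 1/(ωC) = 178 Ω
Net reactance X = X_L − X_C = -119 Ω
Z = 49.4 − j119 Ω
|Z| = √(49.4² + 119²) = 129 Ω
∠Z = arctan(-119/49.4) = -67.4°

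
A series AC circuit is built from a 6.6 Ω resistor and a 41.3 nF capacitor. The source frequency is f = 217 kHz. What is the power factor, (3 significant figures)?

ω = 2πf = 1.363e+06 rad/s
X_C = 1/(ωC) = 17.8 Ω
Z = 6.60 − j17.8 Ω
|Z| = √(6.60² + 17.8²) = 18.9 Ω
∠Z = arctan(-17.8/6.60) = -69.6°
cos φ = cos(-69.6°) = 0.348

0.348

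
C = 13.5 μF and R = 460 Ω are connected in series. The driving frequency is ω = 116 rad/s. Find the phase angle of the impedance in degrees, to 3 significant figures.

X_C = 1/(ωC) = 639 Ω
Z = 460 − j639 Ω
|Z| = √(460² + 639²) = 787 Ω
∠Z = arctan(-639/460) = -54.2°

-54.2°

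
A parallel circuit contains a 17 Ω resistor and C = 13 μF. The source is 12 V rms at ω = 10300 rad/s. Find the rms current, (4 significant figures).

X_C = 1/(ωC) = 7.468 Ω
Parallel: admittances add. Y = 1/R + jωC
Y = (0.05882 + j0.1339) S
|Y| = 0.1463 S → |Z| = 1/|Y| = 6.838 Ω, ∠Z = −∠Y = -66.28°
I = V/|Z| = 12/6.838 = 1.755 A

1.755 A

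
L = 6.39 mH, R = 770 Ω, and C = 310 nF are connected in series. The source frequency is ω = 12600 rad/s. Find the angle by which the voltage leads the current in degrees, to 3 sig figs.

-12.8°

X_L = ωL = 80.5 Ω
X_C = 1/(ωC) = 256 Ω
Net reactance X = X_L − X_C = -176 Ω
Z = 770 − j176 Ω
|Z| = √(770² + 176²) = 790 Ω
∠Z = arctan(-176/770) = -12.8°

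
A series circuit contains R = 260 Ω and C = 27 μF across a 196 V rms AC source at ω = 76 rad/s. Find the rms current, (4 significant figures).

X_C = 1/(ωC) = 487.3 Ω
Z = 260.0 − j487.3 Ω
|Z| = √(260.0² + 487.3²) = 552.3 Ω
I = V/|Z| = 196/552.3 = 354.8 mA

354.8 mA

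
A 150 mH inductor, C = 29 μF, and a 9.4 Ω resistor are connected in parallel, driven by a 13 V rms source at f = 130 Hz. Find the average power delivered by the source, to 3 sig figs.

ω = 2πf = 816.8 rad/s
X_L = ωL = 123 Ω
X_C = 1/(ωC) = 42.2 Ω
Parallel: admittances add. Y = 1/R + 1/(jωL) + jωC
Y = (0.106 + j0.0155) S
|Y| = 0.108 S → |Z| = 1/|Y| = 9.30 Ω, ∠Z = −∠Y = -8.30°
I = V/|Z| = 1.40 A
P = VI cos φ = 13 × 1.40 × cos(-8.30°) = 18.0 W

18.0 W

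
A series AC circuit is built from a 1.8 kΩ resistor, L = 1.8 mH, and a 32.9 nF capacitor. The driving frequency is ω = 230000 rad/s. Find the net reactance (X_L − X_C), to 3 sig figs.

282 Ω

X_L = ωL = 414 Ω
X_C = 1/(ωC) = 132 Ω
X = 414 − 132 = 282 Ω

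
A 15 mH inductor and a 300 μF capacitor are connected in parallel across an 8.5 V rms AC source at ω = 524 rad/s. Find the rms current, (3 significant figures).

X_L = ωL = 7.86 Ω
X_C = 1/(ωC) = 6.36 Ω
Parallel: admittances add. Y = 1/(jωL) + jωC
Y = (0 + j0.0300) S
|Y| = 0.0300 S → |Z| = 1/|Y| = 33.4 Ω, ∠Z = −∠Y = -90.0°
I = V/|Z| = 8.5/33.4 = 255 mA

255 mA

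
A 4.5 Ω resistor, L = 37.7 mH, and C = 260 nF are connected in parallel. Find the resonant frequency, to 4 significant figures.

1.608 kHz

ω₀ = 1/√(LC) = 1/√(0.0377 × 2.6e-07) = 10100 rad/s
f₀ = ω₀/(2π) = 1.608 kHz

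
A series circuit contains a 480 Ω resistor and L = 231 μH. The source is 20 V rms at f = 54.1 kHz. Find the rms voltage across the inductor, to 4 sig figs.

3.229 V

ω = 2πf = 339900 rad/s
X_L = ωL = 78.52 Ω
Z = 480.0 + j78.52 Ω
|Z| = √(480.0² + 78.52²) = 486.4 Ω
I = V/|Z| = 41.12 mA
V_L = I·|Z_L| = 0.04112 × 78.52 = 3.229 V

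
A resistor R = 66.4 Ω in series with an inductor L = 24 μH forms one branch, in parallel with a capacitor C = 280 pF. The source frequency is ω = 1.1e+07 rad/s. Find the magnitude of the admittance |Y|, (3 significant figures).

X_L = ωL = 264 Ω
X_C = 1/(ωC) = 325 Ω
Branch 1 (R+jX_L): Z₁ = 66.4 + j264 Ω, |Z₁| = 272 Ω
Branch 2 (−jX_C): Z₂ = −j325 Ω
Parallel: Z = Z₁Z₂/(Z₁+Z₂), |Z| = 983 Ω, ∠Z = 28.3°
|Y| = 1/|Z| = 1.02 mS

1.02 mS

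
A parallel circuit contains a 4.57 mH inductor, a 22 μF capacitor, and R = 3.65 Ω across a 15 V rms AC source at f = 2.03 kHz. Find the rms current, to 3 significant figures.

5.70 A

ω = 2πf = 12750 rad/s
X_L = ωL = 58.3 Ω
X_C = 1/(ωC) = 3.56 Ω
Parallel: admittances add. Y = 1/R + 1/(jωL) + jωC
Y = (0.274 + j0.263) S
|Y| = 0.380 S → |Z| = 1/|Y| = 2.63 Ω, ∠Z = −∠Y = -43.9°
I = V/|Z| = 15/2.63 = 5.70 A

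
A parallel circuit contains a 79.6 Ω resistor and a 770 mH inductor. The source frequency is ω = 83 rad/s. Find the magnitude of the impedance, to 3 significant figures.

X_L = ωL = 63.9 Ω
Parallel: admittances add. Y = 1/R + 1/(jωL)
Y = (0.0126 − j0.0156) S
|Y| = 0.0201 S → |Z| = 1/|Y| = 49.8 Ω, ∠Z = −∠Y = 51.2°

49.8 Ω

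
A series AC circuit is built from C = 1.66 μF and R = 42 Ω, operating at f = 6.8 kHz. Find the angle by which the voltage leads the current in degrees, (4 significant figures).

ω = 2πf = 42730 rad/s
X_C = 1/(ωC) = 14.10 Ω
Z = 42.00 − j14.10 Ω
|Z| = √(42.00² + 14.10²) = 44.30 Ω
∠Z = arctan(-14.10/42.00) = -18.56°

-18.56°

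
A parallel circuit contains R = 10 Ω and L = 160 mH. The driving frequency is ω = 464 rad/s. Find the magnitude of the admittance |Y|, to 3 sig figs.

X_L = ωL = 74.2 Ω
Parallel: admittances add. Y = 1/R + 1/(jωL)
Y = (0.100 − j0.0135) S
|Y| = 0.101 S → |Z| = 1/|Y| = 9.91 Ω, ∠Z = −∠Y = 7.67°

101 mS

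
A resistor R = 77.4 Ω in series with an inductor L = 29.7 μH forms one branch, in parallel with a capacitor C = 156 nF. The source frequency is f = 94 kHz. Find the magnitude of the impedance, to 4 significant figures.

11.09 Ω

ω = 2πf = 590600 rad/s
X_L = ωL = 17.54 Ω
X_C = 1/(ωC) = 10.85 Ω
Branch 1 (R+jX_L): Z₁ = 77.40 + j17.54 Ω, |Z₁| = 79.36 Ω
Branch 2 (−jX_C): Z₂ = −j10.85 Ω
Parallel: Z = Z₁Z₂/(Z₁+Z₂), |Z| = 11.09 Ω, ∠Z = -82.17°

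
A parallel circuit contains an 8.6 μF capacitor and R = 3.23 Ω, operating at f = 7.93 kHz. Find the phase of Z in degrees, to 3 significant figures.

ω = 2πf = 49830 rad/s
X_C = 1/(ωC) = 2.33 Ω
Parallel: admittances add. Y = 1/R + jωC
Y = (0.310 + j0.429) S
|Y| = 0.529 S → |Z| = 1/|Y| = 1.89 Ω, ∠Z = −∠Y = -54.2°

-54.2°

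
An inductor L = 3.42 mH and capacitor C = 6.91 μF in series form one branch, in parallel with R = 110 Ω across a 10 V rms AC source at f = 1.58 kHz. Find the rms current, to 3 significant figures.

ω = 2πf = 9927 rad/s
X_L = ωL = 34.0 Ω
X_C = 1/(ωC) = 14.6 Ω
Branch 1: Z₁ = R = 110 Ω
Branch 2 (series LC): Z₂ = j(X_L − X_C) = j19.4 Ω
Parallel: Z = Z₁Z₂/(Z₁+Z₂), |Z| = 19.1 Ω, ∠Z = 80.0°
I = V/|Z| = 10/19.1 = 524 mA

524 mA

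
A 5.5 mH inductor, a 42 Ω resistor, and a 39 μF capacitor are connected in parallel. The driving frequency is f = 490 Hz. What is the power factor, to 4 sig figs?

0.3635

ω = 2πf = 3079 rad/s
X_L = ωL = 16.93 Ω
X_C = 1/(ωC) = 8.328 Ω
Parallel: admittances add. Y = 1/R + 1/(jωL) + jωC
Y = (0.02381 + j0.06102) S
|Y| = 0.06550 S → |Z| = 1/|Y| = 15.27 Ω, ∠Z = −∠Y = -68.68°
cos φ = cos(-68.68°) = 0.3635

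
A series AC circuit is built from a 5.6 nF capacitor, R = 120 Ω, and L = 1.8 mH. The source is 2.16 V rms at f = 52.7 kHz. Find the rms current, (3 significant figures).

16.3 mA

ω = 2πf = 331100 rad/s
X_L = ωL = 596 Ω
X_C = 1/(ωC) = 539 Ω
Net reactance X = X_L − X_C = 56.7 Ω
Z = 120 + j56.7 Ω
|Z| = √(120² + 56.7²) = 133 Ω
I = V/|Z| = 2.16/133 = 16.3 mA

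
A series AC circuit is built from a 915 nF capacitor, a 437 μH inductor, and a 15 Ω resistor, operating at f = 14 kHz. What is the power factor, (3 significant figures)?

ω = 2πf = 87960 rad/s
X_L = ωL = 38.4 Ω
X_C = 1/(ωC) = 12.4 Ω
Net reactance X = X_L − X_C = 26.0 Ω
Z = 15.0 + j26.0 Ω
|Z| = √(15.0² + 26.0²) = 30.0 Ω
∠Z = arctan(26.0/15.0) = 60.0°
cos φ = cos(60.0°) = 0.499

0.499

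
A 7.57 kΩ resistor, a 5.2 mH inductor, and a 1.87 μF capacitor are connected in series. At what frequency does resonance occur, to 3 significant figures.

1.61 kHz

ω₀ = 1/√(LC) = 1/√(0.0052 × 1.87e-06) = 10140 rad/s
f₀ = ω₀/(2π) = 1.61 kHz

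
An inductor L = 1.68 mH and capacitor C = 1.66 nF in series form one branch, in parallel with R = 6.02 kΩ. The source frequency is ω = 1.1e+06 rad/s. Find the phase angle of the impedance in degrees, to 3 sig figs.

X_L = ωL = 1850 Ω
X_C = 1/(ωC) = 548 Ω
Branch 1: Z₁ = R = 6020 Ω
Branch 2 (series LC): Z₂ = j(X_L − X_C) = j1300 Ω
Parallel: Z = Z₁Z₂/(Z₁+Z₂), |Z| = 1270 Ω, ∠Z = 77.8°

77.8°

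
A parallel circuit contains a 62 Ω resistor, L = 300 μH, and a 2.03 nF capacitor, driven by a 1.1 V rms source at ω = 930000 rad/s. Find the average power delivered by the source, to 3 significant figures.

X_L = ωL = 279 Ω
X_C = 1/(ωC) = 530 Ω
Parallel: admittances add. Y = 1/R + 1/(jωL) + jωC
Y = (0.0161 − j0.00170) S
|Y| = 0.0162 S → |Z| = 1/|Y| = 61.7 Ω, ∠Z = −∠Y = 6.00°
I = V/|Z| = 17.8 mA
P = VI cos φ = 1.1 × 0.0178 × cos(6.00°) = 19.5 mW

19.5 mW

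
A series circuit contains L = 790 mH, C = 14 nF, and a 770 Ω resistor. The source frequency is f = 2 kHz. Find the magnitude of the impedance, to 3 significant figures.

ω = 2πf = 12570 rad/s
X_L = ωL = 9930 Ω
X_C = 1/(ωC) = 5680 Ω
Net reactance X = X_L − X_C = 4240 Ω
Z = 770 + j4240 Ω
|Z| = √(770² + 4240²) = 4310 Ω

4310 Ω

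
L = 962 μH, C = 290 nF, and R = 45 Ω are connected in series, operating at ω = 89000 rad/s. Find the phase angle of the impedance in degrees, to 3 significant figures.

X_L = ωL = 85.6 Ω
X_C = 1/(ωC) = 38.7 Ω
Net reactance X = X_L − X_C = 46.9 Ω
Z = 45.0 + j46.9 Ω
|Z| = √(45.0² + 46.9²) = 65.0 Ω
∠Z = arctan(46.9/45.0) = 46.2°

46.2°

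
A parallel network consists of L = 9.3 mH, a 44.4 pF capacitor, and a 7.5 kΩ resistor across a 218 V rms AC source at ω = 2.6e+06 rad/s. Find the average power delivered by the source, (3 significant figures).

X_L = ωL = 24200 Ω
X_C = 1/(ωC) = 8660 Ω
Parallel: admittances add. Y = 1/R + 1/(jωL) + jωC
Y = (0.000133 + j7.41e-05) S
|Y| = 0.000153 S → |Z| = 1/|Y| = 6560 Ω, ∠Z = −∠Y = -29.1°
I = V/|Z| = 33.3 mA
P = VI cos φ = 218 × 0.0333 × cos(-29.1°) = 6.34 W

6.34 W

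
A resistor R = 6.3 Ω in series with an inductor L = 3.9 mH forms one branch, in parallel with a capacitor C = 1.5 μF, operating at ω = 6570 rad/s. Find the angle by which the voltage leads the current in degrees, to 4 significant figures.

X_L = ωL = 25.62 Ω
X_C = 1/(ωC) = 101.5 Ω
Branch 1 (R+jX_L): Z₁ = 6.300 + j25.62 Ω, |Z₁| = 26.39 Ω
Branch 2 (−jX_C): Z₂ = −j101.5 Ω
Parallel: Z = Z₁Z₂/(Z₁+Z₂), |Z| = 35.18 Ω, ∠Z = 71.44°

71.44°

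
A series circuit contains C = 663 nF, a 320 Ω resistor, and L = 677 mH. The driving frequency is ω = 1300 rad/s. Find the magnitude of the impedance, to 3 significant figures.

X_L = ωL = 880 Ω
X_C = 1/(ωC) = 1160 Ω
Net reactance X = X_L − X_C = -280 Ω
Z = 320 − j280 Ω
|Z| = √(320² + 280²) = 425 Ω

425 Ω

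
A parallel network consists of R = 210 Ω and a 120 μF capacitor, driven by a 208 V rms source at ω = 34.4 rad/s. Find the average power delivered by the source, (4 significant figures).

X_C = 1/(ωC) = 242.2 Ω
Parallel: admittances add. Y = 1/R + jωC
Y = (0.004762 + j0.004128) S
|Y| = 0.006302 S → |Z| = 1/|Y| = 158.7 Ω, ∠Z = −∠Y = -40.92°
I = V/|Z| = 1.311 A
P = VI cos φ = 208 × 1.311 × cos(-40.92°) = 206.0 W

206.0 W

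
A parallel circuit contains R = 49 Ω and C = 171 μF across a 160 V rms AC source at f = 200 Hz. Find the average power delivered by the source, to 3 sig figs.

522 W

ω = 2πf = 1257 rad/s
X_C = 1/(ωC) = 4.65 Ω
Parallel: admittances add. Y = 1/R + jωC
Y = (0.0204 + j0.215) S
|Y| = 0.216 S → |Z| = 1/|Y| = 4.63 Ω, ∠Z = −∠Y = -84.6°
I = V/|Z| = 34.5 A
P = VI cos φ = 160 × 34.5 × cos(-84.6°) = 522 W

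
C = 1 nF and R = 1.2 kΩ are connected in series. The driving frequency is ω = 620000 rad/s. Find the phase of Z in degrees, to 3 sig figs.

X_C = 1/(ωC) = 1610 Ω
Z = 1200 − j1610 Ω
|Z| = √(1200² + 1610²) = 2010 Ω
∠Z = arctan(-1610/1200) = -53.4°

-53.4°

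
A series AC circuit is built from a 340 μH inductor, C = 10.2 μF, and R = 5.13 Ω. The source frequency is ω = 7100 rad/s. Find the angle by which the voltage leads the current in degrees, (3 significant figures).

X_L = ωL = 2.41 Ω
X_C = 1/(ωC) = 13.8 Ω
Net reactance X = X_L − X_C = -11.4 Ω
Z = 5.13 − j11.4 Ω
|Z| = √(5.13² + 11.4²) = 12.5 Ω
∠Z = arctan(-11.4/5.13) = -65.8°

-65.8°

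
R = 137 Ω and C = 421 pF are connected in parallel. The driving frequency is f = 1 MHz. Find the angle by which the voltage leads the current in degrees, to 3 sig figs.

-19.9°

ω = 2πf = 6.283e+06 rad/s
X_C = 1/(ωC) = 378 Ω
Parallel: admittances add. Y = 1/R + jωC
Y = (0.00730 + j0.00265) S
|Y| = 0.00776 S → |Z| = 1/|Y| = 129 Ω, ∠Z = −∠Y = -19.9°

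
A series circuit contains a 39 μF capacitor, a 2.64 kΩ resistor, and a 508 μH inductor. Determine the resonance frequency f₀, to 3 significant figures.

1.13 kHz

ω₀ = 1/√(LC) = 1/√(0.000508 × 3.9e-05) = 7105 rad/s
f₀ = ω₀/(2π) = 1.13 kHz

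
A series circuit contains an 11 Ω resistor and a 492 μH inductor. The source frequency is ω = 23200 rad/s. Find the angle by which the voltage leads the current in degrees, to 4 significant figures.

X_L = ωL = 11.41 Ω
Z = 11.00 + j11.41 Ω
|Z| = √(11.00² + 11.41²) = 15.85 Ω
∠Z = arctan(11.41/11.00) = 46.06°

46.06°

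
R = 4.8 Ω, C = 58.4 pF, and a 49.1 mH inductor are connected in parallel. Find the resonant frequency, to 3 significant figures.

94.0 kHz

ω₀ = 1/√(LC) = 1/√(0.0491 × 5.84e-11) = 590500 rad/s
f₀ = ω₀/(2π) = 94.0 kHz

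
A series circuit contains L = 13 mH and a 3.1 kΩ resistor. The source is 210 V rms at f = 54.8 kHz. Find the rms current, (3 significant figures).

38.6 mA

ω = 2πf = 344300 rad/s
X_L = ωL = 4480 Ω
Z = 3100 + j4480 Ω
|Z| = √(3100² + 4480²) = 5440 Ω
I = V/|Z| = 210/5440 = 38.6 mA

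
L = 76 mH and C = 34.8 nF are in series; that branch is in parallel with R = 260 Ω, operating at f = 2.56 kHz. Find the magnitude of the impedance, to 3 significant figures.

ω = 2πf = 16080 rad/s
X_L = ωL = 1220 Ω
X_C = 1/(ωC) = 1790 Ω
Branch 1: Z₁ = R = 260 Ω
Branch 2 (series LC): Z₂ = j(X_L − X_C) = −j564 Ω
Parallel: Z = Z₁Z₂/(Z₁+Z₂), |Z| = 236 Ω, ∠Z = -24.7°

236 Ω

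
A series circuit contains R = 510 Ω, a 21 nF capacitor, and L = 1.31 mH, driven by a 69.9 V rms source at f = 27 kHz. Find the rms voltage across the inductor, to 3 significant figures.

30.3 V

ω = 2πf = 169600 rad/s
X_L = ωL = 222 Ω
X_C = 1/(ωC) = 281 Ω
Net reactance X = X_L − X_C = -58.5 Ω
Z = 510 − j58.5 Ω
|Z| = √(510² + 58.5²) = 513 Ω
I = V/|Z| = 136 mA
V_L = I·|Z_L| = 0.136 × 222 = 30.3 V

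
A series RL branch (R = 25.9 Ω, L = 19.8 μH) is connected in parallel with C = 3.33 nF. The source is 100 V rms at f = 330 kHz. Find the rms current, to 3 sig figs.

ω = 2πf = 2.073e+06 rad/s
X_L = ωL = 41.1 Ω
X_C = 1/(ωC) = 145 Ω
Branch 1 (R+jX_L): Z₁ = 25.9 + j41.1 Ω, |Z₁| = 48.5 Ω
Branch 2 (−jX_C): Z₂ = −j145 Ω
Parallel: Z = Z₁Z₂/(Z₁+Z₂), |Z| = 65.7 Ω, ∠Z = 43.7°
I = V/|Z| = 100/65.7 = 1.52 A

1.52 A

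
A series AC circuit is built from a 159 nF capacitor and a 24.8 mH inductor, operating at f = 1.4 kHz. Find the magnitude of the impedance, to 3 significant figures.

497 Ω

ω = 2πf = 8796 rad/s
X_L = ωL = 218 Ω
X_C = 1/(ωC) = 715 Ω
Net reactance X = X_L − X_C = -497 Ω
Z = − j497 Ω
|Z| = √(0² + 497²) = 497 Ω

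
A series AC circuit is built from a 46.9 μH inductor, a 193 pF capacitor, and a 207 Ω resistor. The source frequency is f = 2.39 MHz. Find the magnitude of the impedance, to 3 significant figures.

415 Ω

ω = 2πf = 1.502e+07 rad/s
X_L = ωL = 704 Ω
X_C = 1/(ωC) = 345 Ω
Net reactance X = X_L − X_C = 359 Ω
Z = 207 + j359 Ω
|Z| = √(207² + 359²) = 415 Ω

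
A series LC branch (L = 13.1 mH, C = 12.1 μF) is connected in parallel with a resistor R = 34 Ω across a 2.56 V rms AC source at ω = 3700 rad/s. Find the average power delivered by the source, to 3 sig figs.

193 mW

X_L = ωL = 48.5 Ω
X_C = 1/(ωC) = 22.3 Ω
Branch 1: Z₁ = R = 34.0 Ω
Branch 2 (series LC): Z₂ = j(X_L − X_C) = j26.1 Ω
Parallel: Z = Z₁Z₂/(Z₁+Z₂), |Z| = 20.7 Ω, ∠Z = 52.5°
I = V/|Z| = 124 mA
P = VI cos φ = 2.56 × 0.124 × cos(52.5°) = 193 mW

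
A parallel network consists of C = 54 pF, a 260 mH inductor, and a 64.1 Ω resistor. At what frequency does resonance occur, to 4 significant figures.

ω₀ = 1/√(LC) = 1/√(0.26 × 5.4e-11) = 266900 rad/s
f₀ = ω₀/(2π) = 42.48 kHz

42.48 kHz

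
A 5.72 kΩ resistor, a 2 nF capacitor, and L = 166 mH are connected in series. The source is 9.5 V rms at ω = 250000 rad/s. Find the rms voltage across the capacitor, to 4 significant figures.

0.4760 V

X_L = ωL = 41500 Ω
X_C = 1/(ωC) = 2000 Ω
Net reactance X = X_L − X_C = 39500 Ω
Z = 5720 + j39500 Ω
|Z| = √(5720² + 39500²) = 39910 Ω
I = V/|Z| = 238.0 μA
V_C = I·|Z_C| = 0.0002380 × 2000 = 0.4760 V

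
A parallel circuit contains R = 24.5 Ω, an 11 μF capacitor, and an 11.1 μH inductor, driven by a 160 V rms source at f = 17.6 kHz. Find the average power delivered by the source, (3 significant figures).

1.04 kW

ω = 2πf = 110600 rad/s
X_L = ωL = 1.23 Ω
X_C = 1/(ωC) = 0.822 Ω
Parallel: admittances add. Y = 1/R + 1/(jωL) + jωC
Y = (0.0408 + j0.402) S
|Y| = 0.404 S → |Z| = 1/|Y| = 2.48 Ω, ∠Z = −∠Y = -84.2°
I = V/|Z| = 64.6 A
P = VI cos φ = 160 × 64.6 × cos(-84.2°) = 1.04 kW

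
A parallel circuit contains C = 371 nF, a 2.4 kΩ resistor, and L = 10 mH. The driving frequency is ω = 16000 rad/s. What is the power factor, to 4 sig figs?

0.7986

X_L = ωL = 160.0 Ω
X_C = 1/(ωC) = 168.5 Ω
Parallel: admittances add. Y = 1/R + 1/(jωL) + jωC
Y = (0.0004167 − j0.0003140) S
|Y| = 0.0005217 S → |Z| = 1/|Y| = 1917 Ω, ∠Z = −∠Y = 37.00°
cos φ = cos(37.00°) = 0.7986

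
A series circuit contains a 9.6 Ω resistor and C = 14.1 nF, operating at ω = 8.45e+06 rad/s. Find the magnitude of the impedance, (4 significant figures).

12.75 Ω

X_C = 1/(ωC) = 8.393 Ω
Z = 9.600 − j8.393 Ω
|Z| = √(9.600² + 8.393²) = 12.75 Ω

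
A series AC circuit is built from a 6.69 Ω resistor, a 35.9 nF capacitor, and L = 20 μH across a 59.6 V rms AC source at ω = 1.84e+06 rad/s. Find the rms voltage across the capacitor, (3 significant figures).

X_L = ωL = 36.8 Ω
X_C = 1/(ωC) = 15.1 Ω
Net reactance X = X_L − X_C = 21.7 Ω
Z = 6.69 + j21.7 Ω
|Z| = √(6.69² + 21.7²) = 22.7 Ω
I = V/|Z| = 2.63 A
V_C = I·|Z_C| = 2.63 × 15.1 = 39.8 V

39.8 V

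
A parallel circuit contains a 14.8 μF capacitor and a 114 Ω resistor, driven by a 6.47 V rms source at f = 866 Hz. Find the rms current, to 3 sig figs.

ω = 2πf = 5441 rad/s
X_C = 1/(ωC) = 12.4 Ω
Parallel: admittances add. Y = 1/R + jωC
Y = (0.00877 + j0.0805) S
|Y| = 0.0810 S → |Z| = 1/|Y| = 12.3 Ω, ∠Z = −∠Y = -83.8°
I = V/|Z| = 6.47/12.3 = 524 mA

524 mA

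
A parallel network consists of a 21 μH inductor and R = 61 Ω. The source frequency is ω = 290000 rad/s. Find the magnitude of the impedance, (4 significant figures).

X_L = ωL = 6.090 Ω
Parallel: admittances add. Y = 1/R + 1/(jωL)
Y = (0.01639 − j0.1642) S
|Y| = 0.1650 S → |Z| = 1/|Y| = 6.060 Ω, ∠Z = −∠Y = 84.30°

6.060 Ω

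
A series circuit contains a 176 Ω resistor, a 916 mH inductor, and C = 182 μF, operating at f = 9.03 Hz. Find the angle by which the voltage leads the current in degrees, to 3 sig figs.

ω = 2πf = 56.74 rad/s
X_L = ωL = 52.0 Ω
X_C = 1/(ωC) = 96.8 Ω
Net reactance X = X_L − X_C = -44.9 Ω
Z = 176 − j44.9 Ω
|Z| = √(176² + 44.9²) = 182 Ω
∠Z = arctan(-44.9/176) = -14.3°

-14.3°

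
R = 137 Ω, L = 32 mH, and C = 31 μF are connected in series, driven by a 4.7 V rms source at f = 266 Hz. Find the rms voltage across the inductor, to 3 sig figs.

1.78 V

ω = 2πf = 1671 rad/s
X_L = ωL = 53.5 Ω
X_C = 1/(ωC) = 19.3 Ω
Net reactance X = X_L − X_C = 34.2 Ω
Z = 137 + j34.2 Ω
|Z| = √(137² + 34.2²) = 141 Ω
I = V/|Z| = 33.3 mA
V_L = I·|Z_L| = 0.0333 × 53.5 = 1.78 V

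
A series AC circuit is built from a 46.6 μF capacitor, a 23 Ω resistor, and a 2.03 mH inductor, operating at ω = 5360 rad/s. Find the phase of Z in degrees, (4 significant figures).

16.65°

X_L = ωL = 10.88 Ω
X_C = 1/(ωC) = 4.004 Ω
Net reactance X = X_L − X_C = 6.877 Ω
Z = 23.00 + j6.877 Ω
|Z| = √(23.00² + 6.877²) = 24.01 Ω
∠Z = arctan(6.877/23.00) = 16.65°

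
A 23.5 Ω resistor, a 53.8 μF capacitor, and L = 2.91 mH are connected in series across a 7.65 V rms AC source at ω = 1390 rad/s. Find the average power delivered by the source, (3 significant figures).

2.15 W

X_L = ωL = 4.04 Ω
X_C = 1/(ωC) = 13.4 Ω
Net reactance X = X_L − X_C = -9.33 Ω
Z = 23.5 − j9.33 Ω
|Z| = √(23.5² + 9.33²) = 25.3 Ω
∠Z = arctan(-9.33/23.5) = -21.6°
I = V/|Z| = 303 mA
P = VI cos φ = 7.65 × 0.303 × cos(-21.6°) = 2.15 W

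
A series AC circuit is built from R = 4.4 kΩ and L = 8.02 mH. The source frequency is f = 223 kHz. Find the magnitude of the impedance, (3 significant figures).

ω = 2πf = 1.401e+06 rad/s
X_L = ωL = 11200 Ω
Z = 4400 + j11200 Ω
|Z| = √(4400² + 11200²) = 12100 Ω

12100 Ω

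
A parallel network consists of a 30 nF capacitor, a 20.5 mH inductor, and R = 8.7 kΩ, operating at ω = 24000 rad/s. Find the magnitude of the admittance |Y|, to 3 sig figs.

1.32 mS

X_L = ωL = 492 Ω
X_C = 1/(ωC) = 1390 Ω
Parallel: admittances add. Y = 1/R + 1/(jωL) + jωC
Y = (0.000115 − j0.00131) S
|Y| = 0.00132 S → |Z| = 1/|Y| = 759 Ω, ∠Z = −∠Y = 85.0°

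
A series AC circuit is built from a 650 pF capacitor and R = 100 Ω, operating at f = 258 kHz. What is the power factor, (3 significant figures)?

0.105

ω = 2πf = 1.621e+06 rad/s
X_C = 1/(ωC) = 949 Ω
Z = 100 − j949 Ω
|Z| = √(100² + 949²) = 954 Ω
∠Z = arctan(-949/100) = -84.0°
cos φ = cos(-84.0°) = 0.105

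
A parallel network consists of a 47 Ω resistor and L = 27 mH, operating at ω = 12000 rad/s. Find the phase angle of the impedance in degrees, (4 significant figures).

8.254°

X_L = ωL = 324.0 Ω
Parallel: admittances add. Y = 1/R + 1/(jωL)
Y = (0.02128 − j0.003086) S
|Y| = 0.02150 S → |Z| = 1/|Y| = 46.51 Ω, ∠Z = −∠Y = 8.254°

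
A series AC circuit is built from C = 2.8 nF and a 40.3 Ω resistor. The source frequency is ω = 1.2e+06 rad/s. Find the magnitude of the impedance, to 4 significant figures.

300.3 Ω

X_C = 1/(ωC) = 297.6 Ω
Z = 40.30 − j297.6 Ω
|Z| = √(40.30² + 297.6²) = 300.3 Ω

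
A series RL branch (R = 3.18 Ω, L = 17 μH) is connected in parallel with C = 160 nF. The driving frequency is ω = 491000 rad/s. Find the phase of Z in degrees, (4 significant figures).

X_L = ωL = 8.347 Ω
X_C = 1/(ωC) = 12.73 Ω
Branch 1 (R+jX_L): Z₁ = 3.180 + j8.347 Ω, |Z₁| = 8.932 Ω
Branch 2 (−jX_C): Z₂ = −j12.73 Ω
Parallel: Z = Z₁Z₂/(Z₁+Z₂), |Z| = 21.00 Ω, ∠Z = 33.18°

33.18°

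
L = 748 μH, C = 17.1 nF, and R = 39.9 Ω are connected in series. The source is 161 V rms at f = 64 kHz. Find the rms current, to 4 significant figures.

ω = 2πf = 402100 rad/s
X_L = ωL = 300.8 Ω
X_C = 1/(ωC) = 145.4 Ω
Net reactance X = X_L − X_C = 155.4 Ω
Z = 39.90 + j155.4 Ω
|Z| = √(39.90² + 155.4²) = 160.4 Ω
I = V/|Z| = 161/160.4 = 1.004 A

1.004 A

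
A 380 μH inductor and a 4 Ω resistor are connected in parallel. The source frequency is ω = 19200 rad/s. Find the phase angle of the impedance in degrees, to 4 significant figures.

28.73°

X_L = ωL = 7.296 Ω
Parallel: admittances add. Y = 1/R + 1/(jωL)
Y = (0.2500 − j0.1371) S
|Y| = 0.2851 S → |Z| = 1/|Y| = 3.507 Ω, ∠Z = −∠Y = 28.73°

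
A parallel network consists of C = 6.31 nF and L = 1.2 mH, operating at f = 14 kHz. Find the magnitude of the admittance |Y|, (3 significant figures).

8.92 mS

ω = 2πf = 87960 rad/s
X_L = ωL = 106 Ω
X_C = 1/(ωC) = 1800 Ω
Parallel: admittances add. Y = 1/(jωL) + jωC
Y = (0 − j0.00892) S
|Y| = 0.00892 S → |Z| = 1/|Y| = 112 Ω, ∠Z = −∠Y = 90.0°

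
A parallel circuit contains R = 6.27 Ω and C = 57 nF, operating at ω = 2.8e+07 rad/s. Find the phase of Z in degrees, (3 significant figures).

-84.3°

X_C = 1/(ωC) = 0.627 Ω
Parallel: admittances add. Y = 1/R + jωC
Y = (0.159 + j1.60) S
|Y| = 1.60 S → |Z| = 1/|Y| = 0.623 Ω, ∠Z = −∠Y = -84.3°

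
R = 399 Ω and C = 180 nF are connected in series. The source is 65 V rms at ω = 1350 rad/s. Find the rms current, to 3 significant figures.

X_C = 1/(ωC) = 4120 Ω
Z = 399 − j4120 Ω
|Z| = √(399² + 4120²) = 4130 Ω
I = V/|Z| = 65/4130 = 15.7 mA

15.7 mA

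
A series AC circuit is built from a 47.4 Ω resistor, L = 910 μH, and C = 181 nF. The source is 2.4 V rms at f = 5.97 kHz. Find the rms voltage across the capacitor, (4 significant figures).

ω = 2πf = 37510 rad/s
X_L = ωL = 34.13 Ω
X_C = 1/(ωC) = 147.3 Ω
Net reactance X = X_L − X_C = -113.2 Ω
Z = 47.40 − j113.2 Ω
|Z| = √(47.40² + 113.2²) = 122.7 Ω
I = V/|Z| = 19.56 mA
V_C = I·|Z_C| = 0.01956 × 147.3 = 2.881 V

2.881 V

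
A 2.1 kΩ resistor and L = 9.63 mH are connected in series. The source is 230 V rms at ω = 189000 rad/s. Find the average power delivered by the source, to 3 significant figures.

X_L = ωL = 1820 Ω
Z = 2100 + j1820 Ω
|Z| = √(2100² + 1820²) = 2780 Ω
∠Z = arctan(1820/2100) = 40.9°
I = V/|Z| = 82.8 mA
P = VI cos φ = 230 × 0.0828 × cos(40.9°) = 14.4 W

14.4 W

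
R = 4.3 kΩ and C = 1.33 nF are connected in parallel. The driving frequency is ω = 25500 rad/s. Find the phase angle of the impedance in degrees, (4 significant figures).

X_C = 1/(ωC) = 29490 Ω
Parallel: admittances add. Y = 1/R + jωC
Y = (0.0002326 + j3.391e-05) S
|Y| = 0.0002350 S → |Z| = 1/|Y| = 4255 Ω, ∠Z = −∠Y = -8.297°

-8.297°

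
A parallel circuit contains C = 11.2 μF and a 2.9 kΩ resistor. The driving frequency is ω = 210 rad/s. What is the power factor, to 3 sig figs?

0.145

X_C = 1/(ωC) = 425 Ω
Parallel: admittances add. Y = 1/R + jωC
Y = (0.000345 + j0.00235) S
|Y| = 0.00238 S → |Z| = 1/|Y| = 421 Ω, ∠Z = −∠Y = -81.7°
cos φ = cos(-81.7°) = 0.145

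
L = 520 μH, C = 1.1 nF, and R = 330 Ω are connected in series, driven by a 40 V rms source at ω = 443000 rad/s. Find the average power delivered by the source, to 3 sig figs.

X_L = ωL = 230 Ω
X_C = 1/(ωC) = 2050 Ω
Net reactance X = X_L − X_C = -1820 Ω
Z = 330 − j1820 Ω
|Z| = √(330² + 1820²) = 1850 Ω
∠Z = arctan(-1820/330) = -79.7°
I = V/|Z| = 21.6 mA
P = VI cos φ = 40 × 0.0216 × cos(-79.7°) = 154 mW

154 mW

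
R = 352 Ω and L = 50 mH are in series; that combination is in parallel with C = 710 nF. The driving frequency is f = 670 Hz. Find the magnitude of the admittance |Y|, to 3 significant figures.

2.72 mS

ω = 2πf = 4210 rad/s
X_L = ωL = 210 Ω
X_C = 1/(ωC) = 335 Ω
Branch 1 (R+jX_L): Z₁ = 352 + j210 Ω, |Z₁| = 410 Ω
Branch 2 (−jX_C): Z₂ = −j335 Ω
Parallel: Z = Z₁Z₂/(Z₁+Z₂), |Z| = 368 Ω, ∠Z = -39.7°
|Y| = 1/|Z| = 2.72 mS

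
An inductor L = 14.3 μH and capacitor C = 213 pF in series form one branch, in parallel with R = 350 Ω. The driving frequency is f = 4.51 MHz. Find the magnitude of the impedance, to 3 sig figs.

198 Ω

ω = 2πf = 2.834e+07 rad/s
X_L = ωL = 405 Ω
X_C = 1/(ωC) = 166 Ω
Branch 1: Z₁ = R = 350 Ω
Branch 2 (series LC): Z₂ = j(X_L − X_C) = j240 Ω
Parallel: Z = Z₁Z₂/(Z₁+Z₂), |Z| = 198 Ω, ∠Z = 55.6°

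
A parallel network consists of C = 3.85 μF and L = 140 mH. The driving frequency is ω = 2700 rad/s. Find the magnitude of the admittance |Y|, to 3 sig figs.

X_L = ωL = 378 Ω
X_C = 1/(ωC) = 96.2 Ω
Parallel: admittances add. Y = 1/(jωL) + jωC
Y = (0 + j0.00775) S
|Y| = 0.00775 S → |Z| = 1/|Y| = 129 Ω, ∠Z = −∠Y = -90.0°

7.75 mS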